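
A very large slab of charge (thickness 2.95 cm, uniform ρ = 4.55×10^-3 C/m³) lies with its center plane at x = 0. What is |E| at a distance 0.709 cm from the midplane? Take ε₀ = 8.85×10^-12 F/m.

E = 3.65×10^6 N/C

By symmetry E is perpendicular to the slab. A Gaussian pillbox from −0.709 cm to +0.709 cm (face area A) lies entirely within the slab.
Q_enc = ρ·(2x)·A and flux = 2EA, so 2EA = 2ρxA/ε₀ ⇒ E = |ρ|x/ε₀.
E = (4.55×10^-3)(0.00709)/(8.85×10^-12) = 3.65×10^6 N/C.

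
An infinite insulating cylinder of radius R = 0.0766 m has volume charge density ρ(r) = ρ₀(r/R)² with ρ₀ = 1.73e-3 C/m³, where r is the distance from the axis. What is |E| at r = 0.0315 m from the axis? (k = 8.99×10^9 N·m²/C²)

By cylindrical symmetry E is radial; use a coaxial Gaussian cylinder of radius 0.0315 m and length L (r < R).
Integrating ρ over the cross-section to radius r: λ_enc = (2πρ₀/R²) ∫₀^r r'^3 dr' = 2πρ₀ r^4/(4·R²) = 4.56×10^-7 C/m.
Applying ∮E·dA = Q_enc/ε₀ with the end caps contributing no flux:
E = 2k|λ_enc|/r = 2(8.99×10^9)(4.56e-7)/(0.0315) = 2.60e5 N/C.

|E| = 2.60×10^5 N/C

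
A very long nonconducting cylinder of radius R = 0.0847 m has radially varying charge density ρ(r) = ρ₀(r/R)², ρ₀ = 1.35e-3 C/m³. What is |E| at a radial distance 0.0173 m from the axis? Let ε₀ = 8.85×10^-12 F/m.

|E| = 2.75×10^4 N/C

Coaxial Gaussian cylinder, radius r = 0.0173 m, length L (r < R).
Integrating ρ over the cross-section to radius r: λ_enc = (2πρ₀/R²) ∫₀^r r'^3 dr' = 2πρ₀ r^4/(4·R²) = 2.648×10^-8 C/m.
Since E is radial and uniform over the curved surface, Φ = E·2πrL = Q_enc/ε₀ = λ_enc L/ε₀.
E = |λ_enc|/(2πε₀r) = (2.648×10^-8)/(2π·8.85×10^-12·0.0173) = 2.75×10^4 N/C.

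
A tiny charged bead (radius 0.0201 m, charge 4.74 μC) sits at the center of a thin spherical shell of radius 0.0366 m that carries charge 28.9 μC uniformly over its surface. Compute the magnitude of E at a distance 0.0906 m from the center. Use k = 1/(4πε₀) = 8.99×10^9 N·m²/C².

E ≈ 3.68×10^7 N/C

Take a concentric spherical Gaussian surface of radius r = 0.0906 m (r > 0.0366 m, enclosing both).
Q_enc = (4.74 μC) + (28.9 μC) = 3.364×10^-5 C.
By Gauss's law, ∮E·dA = E·4πr² = Q_enc/ε₀.
E = k|Q_enc|/r² = (8.99×10^9)(3.364e-5)/(0.0906)² = 3.68×10^7 N/C.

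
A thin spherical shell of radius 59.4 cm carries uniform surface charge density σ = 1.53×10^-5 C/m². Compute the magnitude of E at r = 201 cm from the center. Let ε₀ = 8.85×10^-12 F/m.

By spherical symmetry E is radial; choose a Gaussian sphere of radius r = 201 cm (r > 59.4 cm).
The entire shell is enclosed: Q_enc = σ·4πR² = (1.53×10^-5)·4π·(0.594)² = 6.784e-5 C.
By Gauss's law, ∮E·dA = E·4πr² = Q_enc/ε₀.
E = |Q_enc|/(4πε₀r²) = (6.784×10^-5)/(4π·8.85×10^-12·(2.01)²) = 1.51×10^5 N/C.

E ≈ 1.51×10^5 V/m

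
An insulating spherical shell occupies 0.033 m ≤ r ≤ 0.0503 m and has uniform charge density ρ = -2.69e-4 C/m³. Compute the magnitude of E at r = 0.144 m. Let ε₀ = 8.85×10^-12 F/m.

By spherical symmetry E is radial; choose a Gaussian sphere of radius r = 0.144 m (r > 0.0503 m, enclosing the whole shell).
Q_enc = ρ·(4π/3)(b³ − a³) = (-2.69×10^-4)·(4π/3)·((0.0503)³ − (0.033)³) = -1.029e-7 C.
Gauss's law: E·4πr² = Q_enc/ε₀.
E = |Q_enc|/(4πε₀r²) = (1.029×10^-7)/(4π·8.85×10^-12·(0.144)²) = 4.46×10^4 N/C.

|E| = 4.46×10^4 V/m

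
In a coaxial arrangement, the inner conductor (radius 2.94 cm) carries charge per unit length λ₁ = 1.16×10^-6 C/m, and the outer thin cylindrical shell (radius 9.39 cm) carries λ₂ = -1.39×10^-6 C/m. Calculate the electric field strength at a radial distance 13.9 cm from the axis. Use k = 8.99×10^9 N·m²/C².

Choose a coaxial cylinder of radius r = 13.9 cm (arbitrary length L) as the Gaussian surface (r > 9.39 cm, enclosing both).
λ_enc = λ₁ + λ₂ = (1.16×10^-6) + (-1.39e-6) = -2.30×10^-7 C/m.
Since E is radial and uniform over the curved surface, Φ = E·2πrL = Q_enc/ε₀ = λ_enc L/ε₀.
E = 2k|λ_enc|/r = 2(8.99×10^9)(2.30e-7)/(0.139) = 2.98×10^4 N/C.

2.98e4 N/C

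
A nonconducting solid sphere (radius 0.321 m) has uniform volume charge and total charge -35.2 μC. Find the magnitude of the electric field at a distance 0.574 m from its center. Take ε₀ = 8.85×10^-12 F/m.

|E| ≈ 9.61e5 N/C

Use a concentric Gaussian sphere at r = 0.574 m (r > R, so the entire charge is enclosed).
Q_enc = -35.2 μC = -3.52×10^-5 C.
Since E is radial and uniform over the Gaussian sphere, Φ = E·4πr² = Q_enc/ε₀.
E = |Q_enc|/(4πε₀r²) = (3.52×10^-5)/(4π·8.85×10^-12·(0.574)²) = 9.61×10^5 N/C.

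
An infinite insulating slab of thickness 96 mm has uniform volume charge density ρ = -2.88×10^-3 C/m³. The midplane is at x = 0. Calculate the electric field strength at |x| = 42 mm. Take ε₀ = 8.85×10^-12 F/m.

By symmetry E is perpendicular to the slab. A Gaussian pillbox from −42 mm to +42 mm (face area A) lies entirely within the slab.
Q_enc = ρ·(2x)·A and flux = 2EA, so 2EA = 2ρxA/ε₀ ⇒ E = |ρ|x/ε₀.
E = (2.88×10^-3)(0.042)/(8.85×10^-12) = 1.37×10^7 N/C.

|E| ≈ 1.37×10^7 V/m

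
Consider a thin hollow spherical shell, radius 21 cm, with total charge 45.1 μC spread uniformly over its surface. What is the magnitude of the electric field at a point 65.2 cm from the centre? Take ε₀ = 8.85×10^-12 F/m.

E ≈ 9.54e5 V/m

By spherical symmetry E is radial; choose a Gaussian sphere of radius r = 65.2 cm (r > 21 cm).
The entire shell is enclosed: Q_enc = 4.51×10^-5 C.
Gauss's law: E·4πr² = Q_enc/ε₀.
E = |Q_enc|/(4πε₀r²) = (4.51×10^-5)/(4π·8.85×10^-12·(0.652)²) = 9.54×10^5 N/C.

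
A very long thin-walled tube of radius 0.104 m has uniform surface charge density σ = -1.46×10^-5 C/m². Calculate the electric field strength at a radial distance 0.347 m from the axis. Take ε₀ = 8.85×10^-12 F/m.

4.94×10^5 N/C

Take a coaxial cylindrical Gaussian surface of radius r = 0.347 m and length L (r > 0.104 m).
The whole shell is enclosed: λ_enc = σ·2πR = (-1.46×10^-5)·2π·(0.104) = -9.54×10^-6 C/m.
Applying ∮E·dA = Q_enc/ε₀ with the end caps contributing no flux:
E = |λ_enc|/(2πε₀r) = (9.54e-6)/(2π·8.85×10^-12·0.347) = 4.94e5 N/C.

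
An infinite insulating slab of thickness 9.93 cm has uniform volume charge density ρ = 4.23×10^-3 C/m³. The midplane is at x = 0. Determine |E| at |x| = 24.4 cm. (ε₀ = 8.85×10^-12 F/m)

The point |x| = 24.4 cm lies outside the slab (half-thickness 0.04965 m). A symmetric pillbox spanning the full slab encloses Q_enc = ρ·d·A.
Flux = 2EA ⇒ E = |ρ|d/(2ε₀), independent of distance outside.
E = (4.23×10^-3)(0.0993)/(2·8.85×10^-12) = 2.37×10^7 N/C.

|E| ≈ 2.37e7 N/C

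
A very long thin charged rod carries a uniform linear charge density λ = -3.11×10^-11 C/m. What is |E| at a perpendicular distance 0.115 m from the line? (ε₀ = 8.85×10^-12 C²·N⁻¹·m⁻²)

Take a coaxial cylindrical Gaussian surface of radius r = 0.115 m and length L.
Q_enc = λL, so λ_enc = -3.11×10^-11 C/m.
Gauss's law: E·2πrL = λ_enc L/ε₀.
E = |λ_enc|/(2πε₀r) = (3.11×10^-11)/(2π·8.85×10^-12·0.115) = 4.86 N/C.

|E| = 4.86 N/C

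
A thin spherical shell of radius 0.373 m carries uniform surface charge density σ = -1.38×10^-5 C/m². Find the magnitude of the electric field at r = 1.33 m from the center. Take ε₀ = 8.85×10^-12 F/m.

|E| ≈ 1.23×10^5 N/C

By spherical symmetry E is radial; choose a Gaussian sphere of radius r = 1.33 m (r > 0.373 m).
The entire shell is enclosed: Q_enc = σ·4πR² = (-1.38×10^-5)·4π·(0.373)² = -2.413×10^-5 C.
Gauss's law: E·4πr² = Q_enc/ε₀.
E = |Q_enc|/(4πε₀r²) = (2.413×10^-5)/(4π·8.85×10^-12·(1.33)²) = 1.23×10^5 N/C.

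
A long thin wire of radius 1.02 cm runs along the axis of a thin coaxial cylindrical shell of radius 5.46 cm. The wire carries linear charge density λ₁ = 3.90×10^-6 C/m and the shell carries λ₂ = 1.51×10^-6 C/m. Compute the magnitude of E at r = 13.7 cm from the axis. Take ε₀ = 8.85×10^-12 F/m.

Choose a coaxial cylinder of radius r = 13.7 cm (arbitrary length L) as the Gaussian surface (r > 5.46 cm, enclosing both).
λ_enc = λ₁ + λ₂ = (3.90e-6) + (1.51e-6) = 5.41e-6 C/m.
Applying ∮E·dA = Q_enc/ε₀ with the end caps contributing no flux:
E = |λ_enc|/(2πε₀r) = (5.41×10^-6)/(2π·8.85×10^-12·0.137) = 7.10×10^5 N/C.

7.10×10^5 V/m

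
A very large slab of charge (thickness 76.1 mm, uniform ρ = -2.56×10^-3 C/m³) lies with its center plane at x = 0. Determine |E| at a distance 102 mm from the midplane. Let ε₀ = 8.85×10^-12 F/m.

E = 1.10e7 N/C

The point |x| = 102 mm lies outside the slab (half-thickness 0.03805 m). A symmetric pillbox spanning the full slab encloses Q_enc = ρ·d·A.
Flux = 2EA ⇒ E = |ρ|d/(2ε₀), independent of distance outside.
E = (2.56×10^-3)(0.0761)/(2·8.85×10^-12) = 1.10×10^7 N/C.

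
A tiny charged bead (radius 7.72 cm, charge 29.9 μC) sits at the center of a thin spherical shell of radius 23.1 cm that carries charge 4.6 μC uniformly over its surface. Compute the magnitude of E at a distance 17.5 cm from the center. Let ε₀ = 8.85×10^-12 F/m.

Take a concentric spherical Gaussian surface of radius r = 17.5 cm (between the bodies, 7.72 cm < r < 23.1 cm).
The shell at 23.1 cm lies outside the Gaussian surface, so Q_enc = 29.9 μC = 2.99×10^-5 C.
Applying ∮E·dA = Q_enc/ε₀ with Φ = E(4πr²):
E = |Q_enc|/(4πε₀r²) = (2.99×10^-5)/(4π·8.85×10^-12·(0.175)²) = 8.78e6 N/C.

E ≈ 8.78×10^6 V/m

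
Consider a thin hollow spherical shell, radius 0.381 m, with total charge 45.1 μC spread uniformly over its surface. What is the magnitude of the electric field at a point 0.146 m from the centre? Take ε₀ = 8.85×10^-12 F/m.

E = 0

Use a concentric Gaussian sphere at r = 0.146 m (inside the shell, r < 0.381 m).
All the charge is outside the Gaussian surface: Q_enc = 0, hence E = 0 everywhere inside the shell.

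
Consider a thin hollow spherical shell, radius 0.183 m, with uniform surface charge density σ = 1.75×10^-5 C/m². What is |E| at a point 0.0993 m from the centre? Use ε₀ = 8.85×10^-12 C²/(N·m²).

Take a concentric spherical Gaussian surface of radius r = 0.0993 m (inside the shell, r < 0.183 m).
No charge lies within this surface, so Q_enc = 0 and Gauss's law gives E·4πr² = 0 ⇒ E = 0.

E = 0 (no enclosed charge)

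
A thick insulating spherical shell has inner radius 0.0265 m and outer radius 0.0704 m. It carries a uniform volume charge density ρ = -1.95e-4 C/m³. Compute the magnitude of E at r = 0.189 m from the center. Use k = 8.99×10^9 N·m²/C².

Take a concentric spherical Gaussian surface of radius r = 0.189 m (r > 0.0704 m, enclosing the whole shell).
Q_enc = ρ·(4π/3)(b³ − a³) = (-1.95×10^-4)·(4π/3)·((0.0704)³ − (0.0265)³) = -2.698e-7 C.
Applying ∮E·dA = Q_enc/ε₀ with Φ = E(4πr²):
E = k|Q_enc|/r² = (8.99×10^9)(2.698×10^-7)/(0.189)² = 6.79e4 N/C.

|E| ≈ 6.79×10^4 V/m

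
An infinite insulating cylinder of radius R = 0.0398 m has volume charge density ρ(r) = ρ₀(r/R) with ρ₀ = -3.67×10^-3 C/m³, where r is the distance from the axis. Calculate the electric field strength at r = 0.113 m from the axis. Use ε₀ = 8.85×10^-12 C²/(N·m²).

Take a coaxial cylindrical Gaussian surface of radius r = 0.113 m and length L (r > R, full charge per length enclosed).
λ_enc = 2π ∫₀^R ρ₀(r'/R)^1 r' dr' = 2πρ₀R²/3 = -1.218×10^-5 C/m.
Applying ∮E·dA = Q_enc/ε₀ with the end caps contributing no flux:
E = |λ_enc|/(2πε₀r) = (1.218×10^-5)/(2π·8.85×10^-12·0.113) = 1.94×10^6 N/C.

1.94×10^6 N/C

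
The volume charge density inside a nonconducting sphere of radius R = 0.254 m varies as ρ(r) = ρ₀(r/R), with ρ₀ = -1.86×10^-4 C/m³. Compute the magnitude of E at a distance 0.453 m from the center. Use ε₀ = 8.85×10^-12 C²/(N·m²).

E = 4.20×10^5 V/m

By spherical symmetry E is radial; choose a Gaussian sphere of radius r = 0.453 m (r > R, all charge enclosed).
Q_enc = 4π ∫₀^R ρ₀(r'/R)^1 r'² dr' = 4πρ₀R³/4 = -9.576×10^-6 C.
By Gauss's law, ∮E·dA = E·4πr² = Q_enc/ε₀.
E = |Q_enc|/(4πε₀r²) = (9.576×10^-6)/(4π·8.85×10^-12·(0.453)²) = 4.20×10^5 N/C.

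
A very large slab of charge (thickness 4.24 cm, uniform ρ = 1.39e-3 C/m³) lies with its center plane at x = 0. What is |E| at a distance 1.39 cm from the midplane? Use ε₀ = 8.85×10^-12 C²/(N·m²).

By symmetry E is perpendicular to the slab. A Gaussian pillbox from −1.39 cm to +1.39 cm (face area A) lies entirely within the slab.
Q_enc = ρ·(2x)·A and flux = 2EA, so 2EA = 2ρxA/ε₀ ⇒ E = |ρ|x/ε₀.
E = (1.39×10^-3)(0.0139)/(8.85×10^-12) = 2.18×10^6 N/C.

E ≈ 2.18e6 N/C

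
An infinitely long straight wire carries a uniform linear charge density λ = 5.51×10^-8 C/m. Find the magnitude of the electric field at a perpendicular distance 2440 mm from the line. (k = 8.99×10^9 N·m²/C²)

Coaxial Gaussian cylinder, radius r = 2440 mm, length L.
Q_enc = λL, so λ_enc = 5.51×10^-8 C/m.
Gauss's law: E·2πrL = λ_enc L/ε₀.
E = 2k|λ_enc|/r = 2(8.99×10^9)(5.51e-8)/(2.44) = 406 N/C.

E ≈ 406 N/C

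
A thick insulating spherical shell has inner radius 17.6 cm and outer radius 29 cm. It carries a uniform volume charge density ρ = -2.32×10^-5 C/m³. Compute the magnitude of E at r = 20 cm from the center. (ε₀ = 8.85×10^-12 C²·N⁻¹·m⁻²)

|E| = 5.57e4 V/m

By spherical symmetry E is radial; choose a Gaussian sphere of radius r = 20 cm (within the shell material, 17.6 cm < r < 29 cm).
Enclosed charge is the volume from a to r: Q_enc = (4π/3)ρ(r³ − a³) = -2.476×10^-7 C.
By Gauss's law, ∮E·dA = E·4πr² = Q_enc/ε₀.
E = |Q_enc|/(4πε₀r²) = (2.476×10^-7)/(4π·8.85×10^-12·(0.2)²) = 5.57×10^4 N/C.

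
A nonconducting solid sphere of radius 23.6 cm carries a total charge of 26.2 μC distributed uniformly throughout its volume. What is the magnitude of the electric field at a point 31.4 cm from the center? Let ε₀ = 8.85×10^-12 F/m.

|E| ≈ 2.39×10^6 N/C

Take a concentric spherical Gaussian surface of radius r = 31.4 cm (r > R, so the entire charge is enclosed).
Q_enc = 26.2 μC = 2.62×10^-5 C.
Since E is radial and uniform over the Gaussian sphere, Φ = E·4πr² = Q_enc/ε₀.
E = |Q_enc|/(4πε₀r²) = (2.62e-5)/(4π·8.85×10^-12·(0.314)²) = 2.39×10^6 N/C.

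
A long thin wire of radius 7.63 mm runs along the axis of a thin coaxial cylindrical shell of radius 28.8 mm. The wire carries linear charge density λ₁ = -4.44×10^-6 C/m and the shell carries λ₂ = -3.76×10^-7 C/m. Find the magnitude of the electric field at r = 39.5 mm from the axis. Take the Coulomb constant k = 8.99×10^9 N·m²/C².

By cylindrical symmetry E is radial; use a coaxial Gaussian cylinder of radius 39.5 mm and length L (r > 28.8 mm, enclosing both).
λ_enc = λ₁ + λ₂ = (-4.44×10^-6) + (-3.76×10^-7) = -4.816e-6 C/m.
By Gauss's law (flux through the curved wall only), E·2πrL = λ_enc L/ε₀.
E = 2k|λ_enc|/r = 2(8.99×10^9)(4.816×10^-6)/(0.0395) = 2.19×10^6 N/C.

E = 2.19×10^6 N/C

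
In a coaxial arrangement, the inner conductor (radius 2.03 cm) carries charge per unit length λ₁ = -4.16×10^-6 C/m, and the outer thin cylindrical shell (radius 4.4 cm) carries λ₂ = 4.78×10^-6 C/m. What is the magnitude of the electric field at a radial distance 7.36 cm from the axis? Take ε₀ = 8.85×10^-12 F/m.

Coaxial Gaussian cylinder, radius r = 7.36 cm, length L (r > 4.4 cm, enclosing both).
λ_enc = λ₁ + λ₂ = (-4.16×10^-6) + (4.78e-6) = 6.20×10^-7 C/m.
Applying ∮E·dA = Q_enc/ε₀ with the end caps contributing no flux:
E = |λ_enc|/(2πε₀r) = (6.20×10^-7)/(2π·8.85×10^-12·0.0736) = 1.51e5 N/C.

E ≈ 1.51e5 N/C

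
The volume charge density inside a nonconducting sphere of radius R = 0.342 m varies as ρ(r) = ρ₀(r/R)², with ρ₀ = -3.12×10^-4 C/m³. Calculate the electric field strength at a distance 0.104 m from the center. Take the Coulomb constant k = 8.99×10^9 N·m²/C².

|E| = 6.78e4 N/C

Symmetry ⇒ E = E(r) r̂. Gaussian sphere of radius r = 0.104 m (r < R).
Integrate the density: Q_enc = 4π ∫₀^r ρ₀(r'/R)^2 r'² dr' = 4πρ₀ r^5/(5·R²) = -8.157×10^-8 C.
Gauss's law: E·4πr² = Q_enc/ε₀.
E = k|Q_enc|/r² = (8.99×10^9)(8.157e-8)/(0.104)² = 6.78×10^4 N/C.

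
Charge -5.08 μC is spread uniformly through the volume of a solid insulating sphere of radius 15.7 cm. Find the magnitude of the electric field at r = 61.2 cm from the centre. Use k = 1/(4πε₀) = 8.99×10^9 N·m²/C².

E ≈ 1.22×10^5 N/C

Symmetry ⇒ E = E(r) r̂. Gaussian sphere of radius r = 61.2 cm (r > R, so the entire charge is enclosed).
Q_enc = -5.08 μC = -5.08e-6 C.
Applying ∮E·dA = Q_enc/ε₀ with Φ = E(4πr²):
E = k|Q_enc|/r² = (8.99×10^9)(5.08×10^-6)/(0.612)² = 1.22×10^5 N/C.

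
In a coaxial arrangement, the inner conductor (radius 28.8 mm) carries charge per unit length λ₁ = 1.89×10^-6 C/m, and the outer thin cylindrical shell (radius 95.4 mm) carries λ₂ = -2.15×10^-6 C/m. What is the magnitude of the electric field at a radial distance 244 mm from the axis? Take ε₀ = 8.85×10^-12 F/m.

1.92×10^4 N/C

Coaxial Gaussian cylinder, radius r = 244 mm, length L (r > 95.4 mm, enclosing both).
λ_enc = λ₁ + λ₂ = (1.89×10^-6) + (-2.15e-6) = -2.60e-7 C/m.
Since E is radial and uniform over the curved surface, Φ = E·2πrL = Q_enc/ε₀ = λ_enc L/ε₀.
E = |λ_enc|/(2πε₀r) = (2.60×10^-7)/(2π·8.85×10^-12·0.244) = 1.92×10^4 N/C.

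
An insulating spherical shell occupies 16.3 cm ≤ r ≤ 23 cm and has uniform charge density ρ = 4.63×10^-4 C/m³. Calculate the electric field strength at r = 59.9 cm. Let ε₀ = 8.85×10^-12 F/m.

E = 3.81×10^5 N/C

Take a concentric spherical Gaussian surface of radius r = 59.9 cm (r > 23 cm, enclosing the whole shell).
Q_enc = ρ·(4π/3)(b³ − a³) = (4.63e-4)·(4π/3)·((0.23)³ − (0.163)³) = 1.52×10^-5 C.
Since E is radial and uniform over the Gaussian sphere, Φ = E·4πr² = Q_enc/ε₀.
E = |Q_enc|/(4πε₀r²) = (1.52×10^-5)/(4π·8.85×10^-12·(0.599)²) = 3.81e5 N/C.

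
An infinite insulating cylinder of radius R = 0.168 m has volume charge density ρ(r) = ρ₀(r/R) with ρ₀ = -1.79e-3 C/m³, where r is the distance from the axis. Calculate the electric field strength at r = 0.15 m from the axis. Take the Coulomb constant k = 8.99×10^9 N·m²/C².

Take a coaxial cylindrical Gaussian surface of radius r = 0.15 m and length L (r < R).
Integrating ρ over the cross-section to radius r: λ_enc = (2πρ₀/R) ∫₀^r r'^2 dr' = 2πρ₀ r^3/(3·R) = -7.531×10^-5 C/m.
By Gauss's law (flux through the curved wall only), E·2πrL = λ_enc L/ε₀.
E = 2k|λ_enc|/r = 2(8.99×10^9)(7.531×10^-5)/(0.15) = 9.03×10^6 N/C.

E = 9.03×10^6 N/C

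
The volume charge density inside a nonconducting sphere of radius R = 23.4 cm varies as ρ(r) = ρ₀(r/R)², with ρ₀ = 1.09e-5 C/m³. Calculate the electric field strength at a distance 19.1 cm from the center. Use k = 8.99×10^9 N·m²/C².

By spherical symmetry E is radial; choose a Gaussian sphere of radius r = 19.1 cm (r < R).
Integrate the density: Q_enc = 4π ∫₀^r ρ₀(r'/R)^2 r'² dr' = 4πρ₀ r^5/(5·R²) = 1.272×10^-7 C.
Since E is radial and uniform over the Gaussian sphere, Φ = E·4πr² = Q_enc/ε₀.
E = k|Q_enc|/r² = (8.99×10^9)(1.272e-7)/(0.191)² = 3.13×10^4 N/C.

|E| = 3.13×10^4 N/C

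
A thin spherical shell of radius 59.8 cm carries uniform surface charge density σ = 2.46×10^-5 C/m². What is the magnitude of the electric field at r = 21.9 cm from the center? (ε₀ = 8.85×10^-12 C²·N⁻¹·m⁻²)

E = 0

By spherical symmetry E is radial; choose a Gaussian sphere of radius r = 21.9 cm (inside the shell, r < 59.8 cm).
All the charge is outside the Gaussian surface: Q_enc = 0, hence E = 0 everywhere inside the shell.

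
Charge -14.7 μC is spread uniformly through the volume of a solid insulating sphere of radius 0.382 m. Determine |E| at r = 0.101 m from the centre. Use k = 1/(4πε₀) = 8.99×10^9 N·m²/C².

Use a concentric Gaussian sphere at r = 0.101 m (r < R).
Only the charge within r is enclosed: Q_enc = Q·(r/R)³ = (-14.7 μC)·(0.101 m/0.382 m)³ = -2.717×10^-7 C.
By Gauss's law, ∮E·dA = E·4πr² = Q_enc/ε₀.
E = k|Q_enc|/r² = (8.99×10^9)(2.717×10^-7)/(0.101)² = 2.39e5 N/C.

|E| = 2.39×10^5 N/C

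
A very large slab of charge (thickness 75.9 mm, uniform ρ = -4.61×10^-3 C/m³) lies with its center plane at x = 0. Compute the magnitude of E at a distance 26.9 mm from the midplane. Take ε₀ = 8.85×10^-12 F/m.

E ≈ 1.40×10^7 V/m

By symmetry E is perpendicular to the slab. A Gaussian pillbox from −26.9 mm to +26.9 mm (face area A) lies entirely within the slab.
Q_enc = ρ·(2x)·A and flux = 2EA, so 2EA = 2ρxA/ε₀ ⇒ E = |ρ|x/ε₀.
E = (4.61×10^-3)(0.0269)/(8.85×10^-12) = 1.40×10^7 N/C.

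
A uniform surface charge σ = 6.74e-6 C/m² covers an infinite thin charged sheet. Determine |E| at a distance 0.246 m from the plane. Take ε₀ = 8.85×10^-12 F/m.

|E| ≈ 3.81×10^5 N/C

The symmetry is planar: E is normal to the sheet and the same magnitude on both sides. Take a pillbox straddling the sheet with end-cap area A.
Flux Φ = 2EA and Q_enc = σA, so 2EA = σA/ε₀ ⇒ E = |σ|/(2ε₀), independent of distance.
E = |σ|/(2ε₀) = (6.74×10^-6)/(2·8.85×10^-12) = 3.81e5 N/C.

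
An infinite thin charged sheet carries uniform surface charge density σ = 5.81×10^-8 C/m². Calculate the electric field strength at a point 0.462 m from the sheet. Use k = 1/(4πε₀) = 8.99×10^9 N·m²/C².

E ≈ 3.28×10^3 N/C

Choose a cylindrical pillbox piercing the sheet, end faces (area A) parallel to it.
Flux Φ = 2EA and Q_enc = σA, so 2EA = σA/ε₀ ⇒ E = |σ|/(2ε₀), independent of distance.
E = 2πk|σ| = 2π(8.99×10^9)(5.81e-8) = 3.28×10^3 N/C.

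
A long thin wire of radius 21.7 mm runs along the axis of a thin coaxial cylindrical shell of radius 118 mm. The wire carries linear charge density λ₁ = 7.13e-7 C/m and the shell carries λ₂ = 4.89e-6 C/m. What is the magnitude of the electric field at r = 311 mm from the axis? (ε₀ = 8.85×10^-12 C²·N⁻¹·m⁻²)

|E| ≈ 3.24e5 N/C

Choose a coaxial cylinder of radius r = 311 mm (arbitrary length L) as the Gaussian surface (r > 118 mm, enclosing both).
λ_enc = λ₁ + λ₂ = (7.13e-7) + (4.89×10^-6) = 5.603×10^-6 C/m.
Applying ∮E·dA = Q_enc/ε₀ with the end caps contributing no flux:
E = |λ_enc|/(2πε₀r) = (5.603e-6)/(2π·8.85×10^-12·0.311) = 3.24×10^5 N/C.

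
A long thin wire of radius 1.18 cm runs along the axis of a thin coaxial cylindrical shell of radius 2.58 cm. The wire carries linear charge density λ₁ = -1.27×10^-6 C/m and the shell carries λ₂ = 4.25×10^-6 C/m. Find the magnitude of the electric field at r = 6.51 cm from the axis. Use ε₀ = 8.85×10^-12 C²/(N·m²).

Choose a coaxial cylinder of radius r = 6.51 cm (arbitrary length L) as the Gaussian surface (r > 2.58 cm, enclosing both).
λ_enc = λ₁ + λ₂ = (-1.27e-6) + (4.25×10^-6) = 2.98×10^-6 C/m.
Gauss's law: E·2πrL = λ_enc L/ε₀.
E = |λ_enc|/(2πε₀r) = (2.98×10^-6)/(2π·8.85×10^-12·0.0651) = 8.23×10^5 N/C.

|E| = 8.23×10^5 N/C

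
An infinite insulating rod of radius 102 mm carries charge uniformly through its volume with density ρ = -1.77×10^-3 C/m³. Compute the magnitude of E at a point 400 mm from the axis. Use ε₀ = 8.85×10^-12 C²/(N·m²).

By cylindrical symmetry E is radial; use a coaxial Gaussian cylinder of radius 400 mm and length L (r > 102 mm, full cross-section enclosed).
λ_enc = ρ·πR² = (-1.77e-3)π(0.102)² = -5.785×10^-5 C/m.
Gauss's law: E·2πrL = λ_enc L/ε₀.
E = |λ_enc|/(2πε₀r) = (5.785e-5)/(2π·8.85×10^-12·0.4) = 2.60×10^6 N/C.

E = 2.60×10^6 N/C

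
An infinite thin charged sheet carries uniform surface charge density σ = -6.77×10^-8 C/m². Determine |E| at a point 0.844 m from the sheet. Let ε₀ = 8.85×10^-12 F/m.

The symmetry is planar: E is normal to the sheet and the same magnitude on both sides. Take a pillbox straddling the sheet with end-cap area A.
Only the two end caps contribute flux: Φ = 2EA. With Q_enc = σA, Gauss's law gives E = |σ|/(2ε₀).
E = |σ|/(2ε₀) = (6.77e-8)/(2·8.85×10^-12) = 3.82e3 N/C.

3.82e3 V/m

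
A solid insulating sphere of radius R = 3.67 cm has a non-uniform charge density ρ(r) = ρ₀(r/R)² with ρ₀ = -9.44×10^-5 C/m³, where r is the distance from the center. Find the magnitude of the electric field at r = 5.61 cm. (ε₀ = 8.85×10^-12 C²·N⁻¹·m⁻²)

By spherical symmetry E is radial; choose a Gaussian sphere of radius r = 5.61 cm (r > R, all charge enclosed).
Q_enc = 4π ∫₀^R ρ₀(r'/R)^2 r'² dr' = 4πρ₀R³/5 = -1.173e-8 C.
Since E is radial and uniform over the Gaussian sphere, Φ = E·4πr² = Q_enc/ε₀.
E = |Q_enc|/(4πε₀r²) = (1.173×10^-8)/(4π·8.85×10^-12·(0.0561)²) = 3.35×10^4 N/C.

E = 3.35e4 N/C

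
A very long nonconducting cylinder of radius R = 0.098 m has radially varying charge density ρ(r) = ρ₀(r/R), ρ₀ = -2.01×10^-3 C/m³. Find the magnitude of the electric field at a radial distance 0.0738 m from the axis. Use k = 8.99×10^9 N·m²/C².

Take a coaxial cylindrical Gaussian surface of radius r = 0.0738 m and length L (r < R).
λ_enc = ∫₀^r ρ(r')·2πr' dr' = (2πρ₀/R)·r^3/3 = -1.727×10^-5 C/m.
Gauss's law: E·2πrL = λ_enc L/ε₀.
E = 2k|λ_enc|/r = 2(8.99×10^9)(1.727×10^-5)/(0.0738) = 4.21×10^6 N/C.

|E| = 4.21e6 N/C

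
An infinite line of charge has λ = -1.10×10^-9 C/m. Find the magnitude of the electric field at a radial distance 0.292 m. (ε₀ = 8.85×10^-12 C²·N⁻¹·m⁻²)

|E| = 67.7 N/C

Take a coaxial cylindrical Gaussian surface of radius r = 0.292 m and length L.
Q_enc = λL, so λ_enc = -1.10×10^-9 C/m.
Gauss's law: E·2πrL = λ_enc L/ε₀.
E = |λ_enc|/(2πε₀r) = (1.10e-9)/(2π·8.85×10^-12·0.292) = 67.7 N/C.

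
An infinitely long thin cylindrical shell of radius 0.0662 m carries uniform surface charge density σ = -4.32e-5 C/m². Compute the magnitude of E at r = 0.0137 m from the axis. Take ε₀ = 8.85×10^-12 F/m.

|E| = 0 N/C

Choose a coaxial cylinder of radius r = 0.0137 m (arbitrary length L) as the Gaussian surface (r < 0.0662 m, inside the shell).
No charge is enclosed, so Gauss's law gives E·2πrL = 0 ⇒ E = 0.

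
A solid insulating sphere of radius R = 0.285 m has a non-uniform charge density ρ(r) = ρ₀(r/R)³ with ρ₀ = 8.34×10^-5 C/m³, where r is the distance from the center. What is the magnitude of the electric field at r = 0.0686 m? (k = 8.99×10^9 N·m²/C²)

|E| = 1.50×10^3 N/C

Take a concentric spherical Gaussian surface of radius r = 0.0686 m (r < R).
Q_enc = ∫₀^r ρ(r')·4πr'² dr' = (4πρ₀/R³) ∫₀^r r'^5 dr' = 4πρ₀ r^6/(6·R³) = 7.864×10^-10 C.
Gauss's law: E·4πr² = Q_enc/ε₀.
E = k|Q_enc|/r² = (8.99×10^9)(7.864e-10)/(0.0686)² = 1.50e3 N/C.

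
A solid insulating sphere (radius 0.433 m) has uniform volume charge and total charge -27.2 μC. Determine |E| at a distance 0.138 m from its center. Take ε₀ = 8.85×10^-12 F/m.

|E| ≈ 4.16×10^5 N/C

Use a concentric Gaussian sphere at r = 0.138 m (r < R).
Only the charge within r is enclosed: Q_enc = Q·(r/R)³ = (-27.2 μC)·(0.138 m/0.433 m)³ = -8.805×10^-7 C.
By Gauss's law, ∮E·dA = E·4πr² = Q_enc/ε₀.
E = |Q_enc|/(4πε₀r²) = (8.805×10^-7)/(4π·8.85×10^-12·(0.138)²) = 4.16e5 N/C.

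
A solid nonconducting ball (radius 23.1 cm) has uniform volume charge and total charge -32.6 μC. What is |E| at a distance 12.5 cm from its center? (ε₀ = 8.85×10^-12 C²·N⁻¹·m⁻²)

E ≈ 2.97×10^6 N/C

By spherical symmetry E is radial; choose a Gaussian sphere of radius r = 12.5 cm (r < R).
Only the charge within r is enclosed: Q_enc = Q·(r/R)³ = (-32.6 μC)·(12.5 cm/23.1 cm)³ = -5.165×10^-6 C.
Applying ∮E·dA = Q_enc/ε₀ with Φ = E(4πr²):
E = |Q_enc|/(4πε₀r²) = (5.165×10^-6)/(4π·8.85×10^-12·(0.125)²) = 2.97e6 N/C.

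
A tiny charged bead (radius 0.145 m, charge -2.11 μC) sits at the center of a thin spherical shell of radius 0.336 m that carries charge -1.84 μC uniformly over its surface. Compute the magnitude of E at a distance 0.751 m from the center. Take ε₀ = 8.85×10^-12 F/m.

By spherical symmetry E is radial; choose a Gaussian sphere of radius r = 0.751 m (r > 0.336 m, enclosing both).
Q_enc = (-2.11 μC) + (-1.84 μC) = -3.95×10^-6 C.
Since E is radial and uniform over the Gaussian sphere, Φ = E·4πr² = Q_enc/ε₀.
E = |Q_enc|/(4πε₀r²) = (3.95×10^-6)/(4π·8.85×10^-12·(0.751)²) = 6.30×10^4 N/C.

|E| ≈ 6.30×10^4 N/C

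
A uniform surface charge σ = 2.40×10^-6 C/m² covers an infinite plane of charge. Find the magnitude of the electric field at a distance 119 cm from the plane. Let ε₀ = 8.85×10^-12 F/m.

|E| = 1.36×10^5 N/C

By planar symmetry E is perpendicular to the sheet and uniform; use a Gaussian pillbox with flat faces of area A on each side of the sheet.
Only the two end caps contribute flux: Φ = 2EA. With Q_enc = σA, Gauss's law gives E = |σ|/(2ε₀).
E = |σ|/(2ε₀) = (2.40×10^-6)/(2·8.85×10^-12) = 1.36e5 N/C.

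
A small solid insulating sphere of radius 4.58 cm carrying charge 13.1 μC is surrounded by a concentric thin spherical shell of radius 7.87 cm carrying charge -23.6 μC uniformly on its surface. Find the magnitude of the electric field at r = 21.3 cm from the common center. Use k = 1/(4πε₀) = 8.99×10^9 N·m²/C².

Take a concentric spherical Gaussian surface of radius r = 21.3 cm (r > 7.87 cm, enclosing both).
Q_enc = (13.1 μC) + (-23.6 μC) = -1.05e-5 C.
By Gauss's law, ∮E·dA = E·4πr² = Q_enc/ε₀.
E = k|Q_enc|/r² = (8.99×10^9)(1.05e-5)/(0.213)² = 2.08e6 N/C.

2.08×10^6 N/C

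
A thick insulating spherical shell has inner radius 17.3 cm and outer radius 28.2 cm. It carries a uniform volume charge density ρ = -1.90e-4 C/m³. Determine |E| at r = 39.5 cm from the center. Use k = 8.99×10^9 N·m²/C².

By spherical symmetry E is radial; choose a Gaussian sphere of radius r = 39.5 cm (r > 28.2 cm, enclosing the whole shell).
Q_enc = ρ·(4π/3)(b³ − a³) = (-1.90×10^-4)·(4π/3)·((0.282)³ − (0.173)³) = -1.373×10^-5 C.
By Gauss's law, ∮E·dA = E·4πr² = Q_enc/ε₀.
E = k|Q_enc|/r² = (8.99×10^9)(1.373e-5)/(0.395)² = 7.91e5 N/C.

|E| ≈ 7.91e5 N/C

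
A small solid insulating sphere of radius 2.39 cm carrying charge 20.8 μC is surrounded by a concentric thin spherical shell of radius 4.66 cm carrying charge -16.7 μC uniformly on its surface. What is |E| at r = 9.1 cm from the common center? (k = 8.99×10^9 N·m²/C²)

E = 4.45e6 V/m

Symmetry ⇒ E = E(r) r̂. Gaussian sphere of radius r = 9.1 cm (r > 4.66 cm, enclosing both).
Q_enc = (20.8 μC) + (-16.7 μC) = 4.10e-6 C.
Since E is radial and uniform over the Gaussian sphere, Φ = E·4πr² = Q_enc/ε₀.
E = k|Q_enc|/r² = (8.99×10^9)(4.10e-6)/(0.091)² = 4.45×10^6 N/C.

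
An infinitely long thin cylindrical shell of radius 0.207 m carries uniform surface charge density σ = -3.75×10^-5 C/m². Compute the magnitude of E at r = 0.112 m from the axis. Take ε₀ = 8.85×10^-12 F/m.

|E| = 0 N/C

Take a coaxial cylindrical Gaussian surface of radius r = 0.112 m and length L (r < 0.207 m, inside the shell).
All the surface charge lies outside this cylinder: Q_enc = 0, hence E = 0.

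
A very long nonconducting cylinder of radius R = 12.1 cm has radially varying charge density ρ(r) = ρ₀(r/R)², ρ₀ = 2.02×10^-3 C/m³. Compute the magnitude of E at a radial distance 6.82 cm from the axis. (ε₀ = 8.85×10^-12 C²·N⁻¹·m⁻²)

By cylindrical symmetry E is radial; use a coaxial Gaussian cylinder of radius 6.82 cm and length L (r < R).
Integrating ρ over the cross-section to radius r: λ_enc = (2πρ₀/R²) ∫₀^r r'^3 dr' = 2πρ₀ r^4/(4·R²) = 4.689e-6 C/m.
Since E is radial and uniform over the curved surface, Φ = E·2πrL = Q_enc/ε₀ = λ_enc L/ε₀.
E = |λ_enc|/(2πε₀r) = (4.689×10^-6)/(2π·8.85×10^-12·0.0682) = 1.24×10^6 N/C.

|E| = 1.24e6 N/C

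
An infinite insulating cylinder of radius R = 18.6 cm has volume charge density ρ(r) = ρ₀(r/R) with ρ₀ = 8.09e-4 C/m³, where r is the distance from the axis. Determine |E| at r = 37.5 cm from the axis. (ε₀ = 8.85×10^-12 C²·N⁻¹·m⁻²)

By cylindrical symmetry E is radial; use a coaxial Gaussian cylinder of radius 37.5 cm and length L (r > R, full charge per length enclosed).
λ_enc = 2π ∫₀^R ρ₀(r'/R)^1 r' dr' = 2πρ₀R²/3 = 5.862e-5 C/m.
Since E is radial and uniform over the curved surface, Φ = E·2πrL = Q_enc/ε₀ = λ_enc L/ε₀.
E = |λ_enc|/(2πε₀r) = (5.862e-5)/(2π·8.85×10^-12·0.375) = 2.81×10^6 N/C.

E ≈ 2.81e6 N/C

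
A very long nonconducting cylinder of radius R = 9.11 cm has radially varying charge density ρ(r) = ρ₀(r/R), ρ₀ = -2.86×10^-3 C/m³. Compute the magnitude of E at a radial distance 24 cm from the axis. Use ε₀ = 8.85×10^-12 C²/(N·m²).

Take a coaxial cylindrical Gaussian surface of radius r = 24 cm and length L (r > R, full charge per length enclosed).
λ_enc = 2π ∫₀^R ρ₀(r'/R)^1 r' dr' = 2πρ₀R²/3 = -4.971e-5 C/m.
Applying ∮E·dA = Q_enc/ε₀ with the end caps contributing no flux:
E = |λ_enc|/(2πε₀r) = (4.971×10^-5)/(2π·8.85×10^-12·0.24) = 3.73×10^6 N/C.

|E| ≈ 3.73e6 N/C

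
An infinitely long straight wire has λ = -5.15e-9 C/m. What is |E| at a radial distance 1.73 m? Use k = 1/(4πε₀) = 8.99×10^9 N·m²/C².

By cylindrical symmetry E is radial; use a coaxial Gaussian cylinder of radius 1.73 m and length L.
Q_enc = λL, so λ_enc = -5.15e-9 C/m.
Since E is radial and uniform over the curved surface, Φ = E·2πrL = Q_enc/ε₀ = λ_enc L/ε₀.
E = 2k|λ_enc|/r = 2(8.99×10^9)(5.15e-9)/(1.73) = 53.5 N/C.

53.5 N/C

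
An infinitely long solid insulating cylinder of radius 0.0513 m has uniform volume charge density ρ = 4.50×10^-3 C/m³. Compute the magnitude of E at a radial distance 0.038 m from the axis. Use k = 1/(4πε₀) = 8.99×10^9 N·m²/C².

|E| ≈ 9.66×10^6 N/C

Take a coaxial cylindrical Gaussian surface of radius r = 0.038 m and length L (r < R).
Charge inside radius r per length L is ρ·πr²·L, so λ_enc = ρπr² = 2.041e-5 C/m.
By Gauss's law (flux through the curved wall only), E·2πrL = λ_enc L/ε₀.
E = 2k|λ_enc|/r = 2(8.99×10^9)(2.041e-5)/(0.038) = 9.66×10^6 N/C.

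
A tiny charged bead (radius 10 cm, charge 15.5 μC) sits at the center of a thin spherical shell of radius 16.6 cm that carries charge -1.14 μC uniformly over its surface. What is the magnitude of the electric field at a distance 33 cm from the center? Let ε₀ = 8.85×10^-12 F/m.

1.19e6 N/C

Take a concentric spherical Gaussian surface of radius r = 33 cm (r > 16.6 cm, enclosing both).
Q_enc = (15.5 μC) + (-1.14 μC) = 1.436e-5 C.
By Gauss's law, ∮E·dA = E·4πr² = Q_enc/ε₀.
E = |Q_enc|/(4πε₀r²) = (1.436×10^-5)/(4π·8.85×10^-12·(0.33)²) = 1.19×10^6 N/C.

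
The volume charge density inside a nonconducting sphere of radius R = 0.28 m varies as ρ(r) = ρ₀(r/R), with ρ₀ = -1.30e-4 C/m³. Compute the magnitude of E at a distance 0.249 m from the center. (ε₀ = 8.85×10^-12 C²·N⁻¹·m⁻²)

|E| = 8.13×10^5 N/C

By spherical symmetry E is radial; choose a Gaussian sphere of radius r = 0.249 m (r < R).
Q_enc = ∫₀^r ρ(r')·4πr'² dr' = (4πρ₀/R) ∫₀^r r'^3 dr' = 4πρ₀ r^4/(4·R) = -5.607e-6 C.
Gauss's law: E·4πr² = Q_enc/ε₀.
E = |Q_enc|/(4πε₀r²) = (5.607×10^-6)/(4π·8.85×10^-12·(0.249)²) = 8.13e5 N/C.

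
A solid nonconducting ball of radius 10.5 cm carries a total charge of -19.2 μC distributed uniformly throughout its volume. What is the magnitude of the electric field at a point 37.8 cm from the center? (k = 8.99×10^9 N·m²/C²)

|E| = 1.21×10^6 V/m

Use a concentric Gaussian sphere at r = 37.8 cm (r > R, so the entire charge is enclosed).
Q_enc = -19.2 μC = -1.92×10^-5 C.
By Gauss's law, ∮E·dA = E·4πr² = Q_enc/ε₀.
E = k|Q_enc|/r² = (8.99×10^9)(1.92e-5)/(0.378)² = 1.21×10^6 N/C.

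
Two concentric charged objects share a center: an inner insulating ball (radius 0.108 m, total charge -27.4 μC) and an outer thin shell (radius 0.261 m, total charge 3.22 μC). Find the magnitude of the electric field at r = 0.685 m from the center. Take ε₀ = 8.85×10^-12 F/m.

|E| ≈ 4.63×10^5 N/C

By spherical symmetry E is radial; choose a Gaussian sphere of radius r = 0.685 m (r > 0.261 m, enclosing both).
Q_enc = (-27.4 μC) + (3.22 μC) = -2.418×10^-5 C.
Since E is radial and uniform over the Gaussian sphere, Φ = E·4πr² = Q_enc/ε₀.
E = |Q_enc|/(4πε₀r²) = (2.418×10^-5)/(4π·8.85×10^-12·(0.685)²) = 4.63e5 N/C.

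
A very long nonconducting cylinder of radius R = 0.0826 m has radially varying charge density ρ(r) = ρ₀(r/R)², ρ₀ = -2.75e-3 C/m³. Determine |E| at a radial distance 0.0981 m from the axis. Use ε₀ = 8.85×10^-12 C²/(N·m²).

E = 5.40×10^6 V/m

Coaxial Gaussian cylinder, radius r = 0.0981 m, length L (r > R, full charge per length enclosed).
λ_enc = 2π ∫₀^R ρ₀(r'/R)^2 r' dr' = 2πρ₀R²/4 = -2.947×10^-5 C/m.
By Gauss's law (flux through the curved wall only), E·2πrL = λ_enc L/ε₀.
E = |λ_enc|/(2πε₀r) = (2.947×10^-5)/(2π·8.85×10^-12·0.0981) = 5.40×10^6 N/C.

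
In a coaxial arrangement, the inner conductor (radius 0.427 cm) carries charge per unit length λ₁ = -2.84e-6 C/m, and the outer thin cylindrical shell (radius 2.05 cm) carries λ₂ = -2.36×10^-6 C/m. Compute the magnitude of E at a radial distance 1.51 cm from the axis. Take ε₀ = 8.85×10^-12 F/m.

Take a coaxial cylindrical Gaussian surface of radius r = 1.51 cm and length L (between the conductors, 0.427 cm < r < 2.05 cm).
The shell at 2.05 cm lies outside the Gaussian surface, so λ_enc = λ₁ = -2.84×10^-6 C/m.
Since E is radial and uniform over the curved surface, Φ = E·2πrL = Q_enc/ε₀ = λ_enc L/ε₀.
E = |λ_enc|/(2πε₀r) = (2.84×10^-6)/(2π·8.85×10^-12·0.0151) = 3.38×10^6 N/C.

|E| = 3.38e6 N/C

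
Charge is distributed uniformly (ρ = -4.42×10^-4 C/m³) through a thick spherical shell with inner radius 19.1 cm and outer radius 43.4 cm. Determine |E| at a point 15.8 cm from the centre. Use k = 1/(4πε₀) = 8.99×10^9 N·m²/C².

Symmetry ⇒ E = E(r) r̂. Gaussian sphere of radius r = 15.8 cm (r < 19.1 cm, inside the empty cavity).
Q_enc = 0 (all charge lies at larger r); Gauss's law gives E = 0.

E = 0 (no enclosed charge)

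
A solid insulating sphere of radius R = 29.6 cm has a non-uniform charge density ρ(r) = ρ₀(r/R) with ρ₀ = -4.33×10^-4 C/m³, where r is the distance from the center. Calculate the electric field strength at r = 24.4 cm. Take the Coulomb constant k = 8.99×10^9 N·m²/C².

Take a concentric spherical Gaussian surface of radius r = 24.4 cm (r < R).
Integrate the density: Q_enc = 4π ∫₀^r ρ₀(r'/R)^1 r'² dr' = 4πρ₀ r^4/(4·R) = -1.629×10^-5 C.
Applying ∮E·dA = Q_enc/ε₀ with Φ = E(4πr²):
E = k|Q_enc|/r² = (8.99×10^9)(1.629e-5)/(0.244)² = 2.46×10^6 N/C.

2.46×10^6 N/C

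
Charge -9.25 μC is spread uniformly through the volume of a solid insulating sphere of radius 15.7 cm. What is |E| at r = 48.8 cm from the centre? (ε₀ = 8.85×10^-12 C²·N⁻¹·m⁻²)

By spherical symmetry E is radial; choose a Gaussian sphere of radius r = 48.8 cm (r > R, so the entire charge is enclosed).
Q_enc = -9.25 μC = -9.25e-6 C.
Since E is radial and uniform over the Gaussian sphere, Φ = E·4πr² = Q_enc/ε₀.
E = |Q_enc|/(4πε₀r²) = (9.25×10^-6)/(4π·8.85×10^-12·(0.488)²) = 3.49e5 N/C.

3.49e5 V/m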